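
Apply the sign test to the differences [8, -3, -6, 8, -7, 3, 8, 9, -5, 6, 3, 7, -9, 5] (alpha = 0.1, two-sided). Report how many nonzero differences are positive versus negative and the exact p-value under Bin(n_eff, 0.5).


Step 1: Discard zero differences. Original n = 14; n_eff = number of nonzero differences = 14.
Nonzero differences (with sign): +8, -3, -6, +8, -7, +3, +8, +9, -5, +6, +3, +7, -9, +5
Step 2: Count signs: positive = 9, negative = 5.
Step 3: Under H0: P(positive) = 0.5, so the number of positives S ~ Bin(14, 0.5).
Step 4: Two-sided exact p-value = sum of Bin(14,0.5) probabilities at or below the observed probability = 0.423950.
Step 5: alpha = 0.1. fail to reject H0.

n_eff = 14, pos = 9, neg = 5, p = 0.423950, fail to reject H0.


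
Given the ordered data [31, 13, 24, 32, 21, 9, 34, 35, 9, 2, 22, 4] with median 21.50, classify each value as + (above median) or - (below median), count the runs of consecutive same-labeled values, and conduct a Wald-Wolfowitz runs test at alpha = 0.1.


Step 1: Compute median = 21.50; label A = above, B = below.
Labels in order: ABAABBAABBAB  (n_A = 6, n_B = 6)
Step 2: Count runs R = 8.
Step 3: Under H0 (random ordering), E[R] = 2*n_A*n_B/(n_A+n_B) + 1 = 2*6*6/12 + 1 = 7.0000.
        Var[R] = 2*n_A*n_B*(2*n_A*n_B - n_A - n_B) / ((n_A+n_B)^2 * (n_A+n_B-1)) = 4320/1584 = 2.7273.
        SD[R] = 1.6514.
Step 4: Continuity-corrected z = (R - 0.5 - E[R]) / SD[R] = (8 - 0.5 - 7.0000) / 1.6514 = 0.3028.
Step 5: Two-sided p-value via normal approximation = 2*(1 - Phi(|z|)) = 0.762069.
Step 6: alpha = 0.1. fail to reject H0.

R = 8, z = 0.3028, p = 0.762069, fail to reject H0.


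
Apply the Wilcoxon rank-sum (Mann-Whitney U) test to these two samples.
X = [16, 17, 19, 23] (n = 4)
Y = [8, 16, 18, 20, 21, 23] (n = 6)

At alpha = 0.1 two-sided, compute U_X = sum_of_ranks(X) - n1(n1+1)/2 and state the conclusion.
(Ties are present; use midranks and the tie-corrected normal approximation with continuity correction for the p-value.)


Step 1: Combine and sort all 10 observations; assign midranks.
sorted (value, group): (8,Y), (16,X), (16,Y), (17,X), (18,Y), (19,X), (20,Y), (21,Y), (23,X), (23,Y)
ranks: 8->1, 16->2.5, 16->2.5, 17->4, 18->5, 19->6, 20->7, 21->8, 23->9.5, 23->9.5
Step 2: Rank sum for X: R1 = 2.5 + 4 + 6 + 9.5 = 22.
Step 3: U_X = R1 - n1(n1+1)/2 = 22 - 4*5/2 = 22 - 10 = 12.
       U_Y = n1*n2 - U_X = 24 - 12 = 12.
Step 4: Ties are present, so use the tie-corrected normal approximation (with continuity correction) for the p-value.
Step 5: p-value = 1.000000; compare to alpha = 0.1. fail to reject H0.

U_X = 12, p = 1.000000, fail to reject H0 at alpha = 0.1.


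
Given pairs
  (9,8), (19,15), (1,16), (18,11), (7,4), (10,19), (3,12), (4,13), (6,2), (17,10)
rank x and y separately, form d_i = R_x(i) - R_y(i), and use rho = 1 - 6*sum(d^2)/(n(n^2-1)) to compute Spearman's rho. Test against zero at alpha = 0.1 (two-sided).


Step 1: Rank x and y separately (midranks; no ties here).
rank(x): 9->6, 19->10, 1->1, 18->9, 7->5, 10->7, 3->2, 4->3, 6->4, 17->8
rank(y): 8->3, 15->8, 16->9, 11->5, 4->2, 19->10, 12->6, 13->7, 2->1, 10->4
Step 2: d_i = R_x(i) - R_y(i); compute d_i^2.
  (6-3)^2=9, (10-8)^2=4, (1-9)^2=64, (9-5)^2=16, (5-2)^2=9, (7-10)^2=9, (2-6)^2=16, (3-7)^2=16, (4-1)^2=9, (8-4)^2=16
sum(d^2) = 168.
Step 3: rho = 1 - 6*168 / (10*(10^2 - 1)) = 1 - 1008/990 = -0.018182.
Step 4: Under H0, t = rho * sqrt((n-2)/(1-rho^2)) = -0.0514 ~ t(8).
Step 5: Two-sided p-value from the t-distribution with 8 df = 0.960240.
Step 6: alpha = 0.1. fail to reject H0.

rho = -0.0182, p = 0.960240, fail to reject H0 at alpha = 0.1.


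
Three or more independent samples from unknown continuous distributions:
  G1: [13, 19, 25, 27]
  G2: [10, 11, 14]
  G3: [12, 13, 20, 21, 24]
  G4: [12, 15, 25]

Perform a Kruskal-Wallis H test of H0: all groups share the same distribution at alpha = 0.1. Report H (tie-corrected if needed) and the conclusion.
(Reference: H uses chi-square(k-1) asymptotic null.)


Step 1: Combine all N = 15 observations and assign midranks.
sorted (value, group, rank): (10,G2,1), (11,G2,2), (12,G3,3.5), (12,G4,3.5), (13,G1,5.5), (13,G3,5.5), (14,G2,7), (15,G4,8), (19,G1,9), (20,G3,10), (21,G3,11), (24,G3,12), (25,G1,13.5), (25,G4,13.5), (27,G1,15)
Step 2: Sum ranks within each group.
R_1 = 43 (n_1 = 4)
R_2 = 10 (n_2 = 3)
R_3 = 42 (n_3 = 5)
R_4 = 25 (n_4 = 3)
Step 3: H = 12/(N(N+1)) * sum(R_i^2/n_i) - 3(N+1)
     = 12/(15*16) * (43^2/4 + 10^2/3 + 42^2/5 + 25^2/3) - 3*16
     = 0.050000 * 1056.72 - 48
     = 4.835833.
Step 4: Ties present; correction factor C = 1 - 18/(15^3 - 15) = 0.994643. Corrected H = 4.835833 / 0.994643 = 4.861879.
Step 5: Under H0, H ~ chi^2(3); p-value = 0.182195.
Step 6: alpha = 0.1. fail to reject H0.

H = 4.8619, df = 3, p = 0.182195, fail to reject H0.


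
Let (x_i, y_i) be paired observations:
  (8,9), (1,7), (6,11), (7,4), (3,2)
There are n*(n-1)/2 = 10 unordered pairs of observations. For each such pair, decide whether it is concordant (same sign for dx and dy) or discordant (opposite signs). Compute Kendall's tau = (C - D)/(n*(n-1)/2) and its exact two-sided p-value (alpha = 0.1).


Step 1: Enumerate the 10 unordered pairs (i,j) with i<j and classify each by sign(x_j-x_i) * sign(y_j-y_i).
  (1,2):dx=-7,dy=-2->C; (1,3):dx=-2,dy=+2->D; (1,4):dx=-1,dy=-5->C; (1,5):dx=-5,dy=-7->C
  (2,3):dx=+5,dy=+4->C; (2,4):dx=+6,dy=-3->D; (2,5):dx=+2,dy=-5->D; (3,4):dx=+1,dy=-7->D
  (3,5):dx=-3,dy=-9->C; (4,5):dx=-4,dy=-2->C
Step 2: C = 6, D = 4, total pairs = 10.
Step 3: tau = (C - D)/(n(n-1)/2) = (6 - 4)/10 = 0.200000.
Step 4: Exact two-sided p-value (enumerate n! = 120 permutations of y under H0): p = 0.816667.
Step 5: alpha = 0.1. fail to reject H0.

tau_b = 0.2000 (C=6, D=4), p = 0.816667, fail to reject H0.


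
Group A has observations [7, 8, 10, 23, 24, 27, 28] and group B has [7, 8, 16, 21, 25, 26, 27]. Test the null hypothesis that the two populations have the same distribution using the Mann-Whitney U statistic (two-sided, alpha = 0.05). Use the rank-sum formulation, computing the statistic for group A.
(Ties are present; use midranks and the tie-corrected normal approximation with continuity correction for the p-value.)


Step 1: Combine and sort all 14 observations; assign midranks.
sorted (value, group): (7,X), (7,Y), (8,X), (8,Y), (10,X), (16,Y), (21,Y), (23,X), (24,X), (25,Y), (26,Y), (27,X), (27,Y), (28,X)
ranks: 7->1.5, 7->1.5, 8->3.5, 8->3.5, 10->5, 16->6, 21->7, 23->8, 24->9, 25->10, 26->11, 27->12.5, 27->12.5, 28->14
Step 2: Rank sum for X: R1 = 1.5 + 3.5 + 5 + 8 + 9 + 12.5 + 14 = 53.5.
Step 3: U_X = R1 - n1(n1+1)/2 = 53.5 - 7*8/2 = 53.5 - 28 = 25.5.
       U_Y = n1*n2 - U_X = 49 - 25.5 = 23.5.
Step 4: Ties are present, so use the tie-corrected normal approximation (with continuity correction) for the p-value.
Step 5: p-value = 0.948891; compare to alpha = 0.05. fail to reject H0.

U_X = 25.5, p = 0.948891, fail to reject H0 at alpha = 0.05.


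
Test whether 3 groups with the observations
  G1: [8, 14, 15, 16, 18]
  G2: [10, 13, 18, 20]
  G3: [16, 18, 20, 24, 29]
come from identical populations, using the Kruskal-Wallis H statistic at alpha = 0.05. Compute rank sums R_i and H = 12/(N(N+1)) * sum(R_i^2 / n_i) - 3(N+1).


Step 1: Combine all N = 14 observations and assign midranks.
sorted (value, group, rank): (8,G1,1), (10,G2,2), (13,G2,3), (14,G1,4), (15,G1,5), (16,G1,6.5), (16,G3,6.5), (18,G1,9), (18,G2,9), (18,G3,9), (20,G2,11.5), (20,G3,11.5), (24,G3,13), (29,G3,14)
Step 2: Sum ranks within each group.
R_1 = 25.5 (n_1 = 5)
R_2 = 25.5 (n_2 = 4)
R_3 = 54 (n_3 = 5)
Step 3: H = 12/(N(N+1)) * sum(R_i^2/n_i) - 3(N+1)
     = 12/(14*15) * (25.5^2/5 + 25.5^2/4 + 54^2/5) - 3*15
     = 0.057143 * 875.812 - 45
     = 5.046429.
Step 4: Ties present; correction factor C = 1 - 36/(14^3 - 14) = 0.986813. Corrected H = 5.046429 / 0.986813 = 5.113864.
Step 5: Under H0, H ~ chi^2(2); p-value = 0.077542.
Step 6: alpha = 0.05. fail to reject H0.

H = 5.1139, df = 2, p = 0.077542, fail to reject H0.


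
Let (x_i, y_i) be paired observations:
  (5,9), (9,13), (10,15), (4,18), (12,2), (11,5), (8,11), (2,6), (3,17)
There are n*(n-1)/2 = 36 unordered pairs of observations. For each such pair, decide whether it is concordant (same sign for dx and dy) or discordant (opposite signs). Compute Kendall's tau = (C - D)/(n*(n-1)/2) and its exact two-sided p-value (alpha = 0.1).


Step 1: Enumerate the 36 unordered pairs (i,j) with i<j and classify each by sign(x_j-x_i) * sign(y_j-y_i).
  (1,2):dx=+4,dy=+4->C; (1,3):dx=+5,dy=+6->C; (1,4):dx=-1,dy=+9->D; (1,5):dx=+7,dy=-7->D
  (1,6):dx=+6,dy=-4->D; (1,7):dx=+3,dy=+2->C; (1,8):dx=-3,dy=-3->C; (1,9):dx=-2,dy=+8->D
  (2,3):dx=+1,dy=+2->C; (2,4):dx=-5,dy=+5->D; (2,5):dx=+3,dy=-11->D; (2,6):dx=+2,dy=-8->D
  (2,7):dx=-1,dy=-2->C; (2,8):dx=-7,dy=-7->C; (2,9):dx=-6,dy=+4->D; (3,4):dx=-6,dy=+3->D
  (3,5):dx=+2,dy=-13->D; (3,6):dx=+1,dy=-10->D; (3,7):dx=-2,dy=-4->C; (3,8):dx=-8,dy=-9->C
  (3,9):dx=-7,dy=+2->D; (4,5):dx=+8,dy=-16->D; (4,6):dx=+7,dy=-13->D; (4,7):dx=+4,dy=-7->D
  (4,8):dx=-2,dy=-12->C; (4,9):dx=-1,dy=-1->C; (5,6):dx=-1,dy=+3->D; (5,7):dx=-4,dy=+9->D
  (5,8):dx=-10,dy=+4->D; (5,9):dx=-9,dy=+15->D; (6,7):dx=-3,dy=+6->D; (6,8):dx=-9,dy=+1->D
  (6,9):dx=-8,dy=+12->D; (7,8):dx=-6,dy=-5->C; (7,9):dx=-5,dy=+6->D; (8,9):dx=+1,dy=+11->C
Step 2: C = 13, D = 23, total pairs = 36.
Step 3: tau = (C - D)/(n(n-1)/2) = (13 - 23)/36 = -0.277778.
Step 4: Exact two-sided p-value (enumerate n! = 362880 permutations of y under H0): p = 0.358488.
Step 5: alpha = 0.1. fail to reject H0.

tau_b = -0.2778 (C=13, D=23), p = 0.358488, fail to reject H0.


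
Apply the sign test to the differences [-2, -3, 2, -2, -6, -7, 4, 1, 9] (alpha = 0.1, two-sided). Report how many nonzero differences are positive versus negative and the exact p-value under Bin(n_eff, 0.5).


Step 1: Discard zero differences. Original n = 9; n_eff = number of nonzero differences = 9.
Nonzero differences (with sign): -2, -3, +2, -2, -6, -7, +4, +1, +9
Step 2: Count signs: positive = 4, negative = 5.
Step 3: Under H0: P(positive) = 0.5, so the number of positives S ~ Bin(9, 0.5).
Step 4: Two-sided exact p-value = sum of Bin(9,0.5) probabilities at or below the observed probability = 1.000000.
Step 5: alpha = 0.1. fail to reject H0.

n_eff = 9, pos = 4, neg = 5, p = 1.000000, fail to reject H0.


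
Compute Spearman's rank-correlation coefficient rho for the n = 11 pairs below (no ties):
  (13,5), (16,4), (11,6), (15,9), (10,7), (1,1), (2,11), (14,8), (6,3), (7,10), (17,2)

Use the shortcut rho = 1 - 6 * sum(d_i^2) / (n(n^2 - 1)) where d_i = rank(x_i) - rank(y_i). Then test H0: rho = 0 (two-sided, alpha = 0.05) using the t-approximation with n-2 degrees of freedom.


Step 1: Rank x and y separately (midranks; no ties here).
rank(x): 13->7, 16->10, 11->6, 15->9, 10->5, 1->1, 2->2, 14->8, 6->3, 7->4, 17->11
rank(y): 5->5, 4->4, 6->6, 9->9, 7->7, 1->1, 11->11, 8->8, 3->3, 10->10, 2->2
Step 2: d_i = R_x(i) - R_y(i); compute d_i^2.
  (7-5)^2=4, (10-4)^2=36, (6-6)^2=0, (9-9)^2=0, (5-7)^2=4, (1-1)^2=0, (2-11)^2=81, (8-8)^2=0, (3-3)^2=0, (4-10)^2=36, (11-2)^2=81
sum(d^2) = 242.
Step 3: rho = 1 - 6*242 / (11*(11^2 - 1)) = 1 - 1452/1320 = -0.100000.
Step 4: Under H0, t = rho * sqrt((n-2)/(1-rho^2)) = -0.3015 ~ t(9).
Step 5: Two-sided p-value from the t-distribution with 9 df = 0.769875.
Step 6: alpha = 0.05. fail to reject H0.

rho = -0.1000, p = 0.769875, fail to reject H0 at alpha = 0.05.


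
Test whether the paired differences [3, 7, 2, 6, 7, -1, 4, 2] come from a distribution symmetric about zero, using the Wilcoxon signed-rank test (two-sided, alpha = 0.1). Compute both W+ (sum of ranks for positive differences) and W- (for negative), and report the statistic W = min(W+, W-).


Step 1: Drop any zero differences (none here) and take |d_i|.
|d| = [3, 7, 2, 6, 7, 1, 4, 2]
Step 2: Midrank |d_i| (ties get averaged ranks).
ranks: |3|->4, |7|->7.5, |2|->2.5, |6|->6, |7|->7.5, |1|->1, |4|->5, |2|->2.5
Step 3: Attach original signs; sum ranks with positive sign and with negative sign.
W+ = 4 + 7.5 + 2.5 + 6 + 7.5 + 5 + 2.5 = 35
W- = 1 = 1
(Check: W+ + W- = 36 should equal n(n+1)/2 = 36.)
Step 4: Test statistic W = min(W+, W-) = 1.
Step 5: Ties in |d|, so use the tie-corrected normal approximation.
        E[W] = n(n+1)/4 = 8*9/4 = 18.
        Tie groups: |d|=2 (t=2), |d|=7 (t=2); sum(t^3 - t) = 12.
        Var[W] = n(n+1)(2n+1)/24 - sum(t^3-t)/48 = 1224/24 - 12/48 = 50.75.
        z = (W - E[W]) / sqrt(Var[W]) = (1 - 18) / 7.1239 = -2.3863.
        Two-sided p = 2*Phi(z) = 0.017017.
Step 6: alpha = 0.1. reject H0.

W+ = 35, W- = 1, W = min = 1, p = 0.017017, reject H0.


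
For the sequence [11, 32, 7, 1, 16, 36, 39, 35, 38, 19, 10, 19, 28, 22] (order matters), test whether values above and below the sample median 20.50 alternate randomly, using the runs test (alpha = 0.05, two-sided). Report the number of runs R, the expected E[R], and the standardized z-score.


Step 1: Compute median = 20.50; label A = above, B = below.
Labels in order: BABBBAAAABBBAA  (n_A = 7, n_B = 7)
Step 2: Count runs R = 6.
Step 3: Under H0 (random ordering), E[R] = 2*n_A*n_B/(n_A+n_B) + 1 = 2*7*7/14 + 1 = 8.0000.
        Var[R] = 2*n_A*n_B*(2*n_A*n_B - n_A - n_B) / ((n_A+n_B)^2 * (n_A+n_B-1)) = 8232/2548 = 3.2308.
        SD[R] = 1.7974.
Step 4: Continuity-corrected z = (R + 0.5 - E[R]) / SD[R] = (6 + 0.5 - 8.0000) / 1.7974 = -0.8345.
Step 5: Two-sided p-value via normal approximation = 2*(1 - Phi(|z|)) = 0.403986.
Step 6: alpha = 0.05. fail to reject H0.

R = 6, z = -0.8345, p = 0.403986, fail to reject H0.


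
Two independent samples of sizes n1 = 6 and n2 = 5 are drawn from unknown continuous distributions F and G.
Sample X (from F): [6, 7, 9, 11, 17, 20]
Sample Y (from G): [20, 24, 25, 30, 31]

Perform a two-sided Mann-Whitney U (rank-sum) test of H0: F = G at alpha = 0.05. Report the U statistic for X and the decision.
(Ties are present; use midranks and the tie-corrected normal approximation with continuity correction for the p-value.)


Step 1: Combine and sort all 11 observations; assign midranks.
sorted (value, group): (6,X), (7,X), (9,X), (11,X), (17,X), (20,X), (20,Y), (24,Y), (25,Y), (30,Y), (31,Y)
ranks: 6->1, 7->2, 9->3, 11->4, 17->5, 20->6.5, 20->6.5, 24->8, 25->9, 30->10, 31->11
Step 2: Rank sum for X: R1 = 1 + 2 + 3 + 4 + 5 + 6.5 = 21.5.
Step 3: U_X = R1 - n1(n1+1)/2 = 21.5 - 6*7/2 = 21.5 - 21 = 0.5.
       U_Y = n1*n2 - U_X = 30 - 0.5 = 29.5.
Step 4: Ties are present, so use the tie-corrected normal approximation (with continuity correction) for the p-value.
Step 5: p-value = 0.010411; compare to alpha = 0.05. reject H0.

U_X = 0.5, p = 0.010411, reject H0 at alpha = 0.05.


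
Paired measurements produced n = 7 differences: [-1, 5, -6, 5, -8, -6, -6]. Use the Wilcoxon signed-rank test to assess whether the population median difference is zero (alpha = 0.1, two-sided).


Step 1: Drop any zero differences (none here) and take |d_i|.
|d| = [1, 5, 6, 5, 8, 6, 6]
Step 2: Midrank |d_i| (ties get averaged ranks).
ranks: |1|->1, |5|->2.5, |6|->5, |5|->2.5, |8|->7, |6|->5, |6|->5
Step 3: Attach original signs; sum ranks with positive sign and with negative sign.
W+ = 2.5 + 2.5 = 5
W- = 1 + 5 + 7 + 5 + 5 = 23
(Check: W+ + W- = 28 should equal n(n+1)/2 = 28.)
Step 4: Test statistic W = min(W+, W-) = 5.
Step 5: Ties in |d|, so use the tie-corrected normal approximation.
        E[W] = n(n+1)/4 = 7*8/4 = 14.
        Tie groups: |d|=5 (t=2), |d|=6 (t=3); sum(t^3 - t) = 30.
        Var[W] = n(n+1)(2n+1)/24 - sum(t^3-t)/48 = 840/24 - 30/48 = 34.375.
        z = (W - E[W]) / sqrt(Var[W]) = (5 - 14) / 5.8630 = -1.5350.
        Two-sided p = 2*Phi(z) = 0.124773.
Step 6: alpha = 0.1. fail to reject H0.

W+ = 5, W- = 23, W = min = 5, p = 0.124773, fail to reject H0.


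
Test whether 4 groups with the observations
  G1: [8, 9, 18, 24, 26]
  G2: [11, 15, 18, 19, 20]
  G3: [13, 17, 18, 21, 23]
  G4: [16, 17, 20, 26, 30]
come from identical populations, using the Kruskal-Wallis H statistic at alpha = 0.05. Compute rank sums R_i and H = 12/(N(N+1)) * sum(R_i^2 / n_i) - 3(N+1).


Step 1: Combine all N = 20 observations and assign midranks.
sorted (value, group, rank): (8,G1,1), (9,G1,2), (11,G2,3), (13,G3,4), (15,G2,5), (16,G4,6), (17,G3,7.5), (17,G4,7.5), (18,G1,10), (18,G2,10), (18,G3,10), (19,G2,12), (20,G2,13.5), (20,G4,13.5), (21,G3,15), (23,G3,16), (24,G1,17), (26,G1,18.5), (26,G4,18.5), (30,G4,20)
Step 2: Sum ranks within each group.
R_1 = 48.5 (n_1 = 5)
R_2 = 43.5 (n_2 = 5)
R_3 = 52.5 (n_3 = 5)
R_4 = 65.5 (n_4 = 5)
Step 3: H = 12/(N(N+1)) * sum(R_i^2/n_i) - 3(N+1)
     = 12/(20*21) * (48.5^2/5 + 43.5^2/5 + 52.5^2/5 + 65.5^2/5) - 3*21
     = 0.028571 * 2258.2 - 63
     = 1.520000.
Step 4: Ties present; correction factor C = 1 - 42/(20^3 - 20) = 0.994737. Corrected H = 1.520000 / 0.994737 = 1.528042.
Step 5: Under H0, H ~ chi^2(3); p-value = 0.675813.
Step 6: alpha = 0.05. fail to reject H0.

H = 1.5280, df = 3, p = 0.675813, fail to reject H0.


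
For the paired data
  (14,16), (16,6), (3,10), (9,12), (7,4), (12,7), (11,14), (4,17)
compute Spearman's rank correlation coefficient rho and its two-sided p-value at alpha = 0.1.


Step 1: Rank x and y separately (midranks; no ties here).
rank(x): 14->7, 16->8, 3->1, 9->4, 7->3, 12->6, 11->5, 4->2
rank(y): 16->7, 6->2, 10->4, 12->5, 4->1, 7->3, 14->6, 17->8
Step 2: d_i = R_x(i) - R_y(i); compute d_i^2.
  (7-7)^2=0, (8-2)^2=36, (1-4)^2=9, (4-5)^2=1, (3-1)^2=4, (6-3)^2=9, (5-6)^2=1, (2-8)^2=36
sum(d^2) = 96.
Step 3: rho = 1 - 6*96 / (8*(8^2 - 1)) = 1 - 576/504 = -0.142857.
Step 4: Under H0, t = rho * sqrt((n-2)/(1-rho^2)) = -0.3536 ~ t(6).
Step 5: Two-sided p-value from the t-distribution with 6 df = 0.735765.
Step 6: alpha = 0.1. fail to reject H0.

rho = -0.1429, p = 0.735765, fail to reject H0 at alpha = 0.1.


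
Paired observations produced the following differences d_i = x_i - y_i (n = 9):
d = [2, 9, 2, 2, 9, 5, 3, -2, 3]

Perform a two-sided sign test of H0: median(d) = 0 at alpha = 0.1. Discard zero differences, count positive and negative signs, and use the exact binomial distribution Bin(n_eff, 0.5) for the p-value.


Step 1: Discard zero differences. Original n = 9; n_eff = number of nonzero differences = 9.
Nonzero differences (with sign): +2, +9, +2, +2, +9, +5, +3, -2, +3
Step 2: Count signs: positive = 8, negative = 1.
Step 3: Under H0: P(positive) = 0.5, so the number of positives S ~ Bin(9, 0.5).
Step 4: Two-sided exact p-value = sum of Bin(9,0.5) probabilities at or below the observed probability = 0.039062.
Step 5: alpha = 0.1. reject H0.

n_eff = 9, pos = 8, neg = 1, p = 0.039062, reject H0.


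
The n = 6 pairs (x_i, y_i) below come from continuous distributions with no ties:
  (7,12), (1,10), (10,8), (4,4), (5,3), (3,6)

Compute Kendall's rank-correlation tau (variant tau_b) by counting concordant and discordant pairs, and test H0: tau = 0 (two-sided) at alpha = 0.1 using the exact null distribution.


Step 1: Enumerate the 15 unordered pairs (i,j) with i<j and classify each by sign(x_j-x_i) * sign(y_j-y_i).
  (1,2):dx=-6,dy=-2->C; (1,3):dx=+3,dy=-4->D; (1,4):dx=-3,dy=-8->C; (1,5):dx=-2,dy=-9->C
  (1,6):dx=-4,dy=-6->C; (2,3):dx=+9,dy=-2->D; (2,4):dx=+3,dy=-6->D; (2,5):dx=+4,dy=-7->D
  (2,6):dx=+2,dy=-4->D; (3,4):dx=-6,dy=-4->C; (3,5):dx=-5,dy=-5->C; (3,6):dx=-7,dy=-2->C
  (4,5):dx=+1,dy=-1->D; (4,6):dx=-1,dy=+2->D; (5,6):dx=-2,dy=+3->D
Step 2: C = 7, D = 8, total pairs = 15.
Step 3: tau = (C - D)/(n(n-1)/2) = (7 - 8)/15 = -0.066667.
Step 4: Exact two-sided p-value (enumerate n! = 720 permutations of y under H0): p = 1.000000.
Step 5: alpha = 0.1. fail to reject H0.

tau_b = -0.0667 (C=7, D=8), p = 1.000000, fail to reject H0.


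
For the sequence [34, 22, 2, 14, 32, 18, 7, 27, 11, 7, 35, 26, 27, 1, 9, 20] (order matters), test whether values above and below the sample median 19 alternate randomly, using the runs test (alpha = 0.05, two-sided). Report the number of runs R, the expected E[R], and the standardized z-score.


Step 1: Compute median = 19; label A = above, B = below.
Labels in order: AABBABBABBAAABBA  (n_A = 8, n_B = 8)
Step 2: Count runs R = 9.
Step 3: Under H0 (random ordering), E[R] = 2*n_A*n_B/(n_A+n_B) + 1 = 2*8*8/16 + 1 = 9.0000.
        Var[R] = 2*n_A*n_B*(2*n_A*n_B - n_A - n_B) / ((n_A+n_B)^2 * (n_A+n_B-1)) = 14336/3840 = 3.7333.
        SD[R] = 1.9322.
Step 4: R = E[R], so z = 0 with no continuity correction.
Step 5: Two-sided p-value via normal approximation = 2*(1 - Phi(|z|)) = 1.000000.
Step 6: alpha = 0.05. fail to reject H0.

R = 9, z = 0.0000, p = 1.000000, fail to reject H0.


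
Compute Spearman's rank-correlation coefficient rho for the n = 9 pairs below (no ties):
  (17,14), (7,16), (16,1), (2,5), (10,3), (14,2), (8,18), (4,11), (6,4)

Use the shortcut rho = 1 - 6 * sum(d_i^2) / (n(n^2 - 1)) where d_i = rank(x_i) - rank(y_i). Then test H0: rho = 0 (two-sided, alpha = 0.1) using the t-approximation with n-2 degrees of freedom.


Step 1: Rank x and y separately (midranks; no ties here).
rank(x): 17->9, 7->4, 16->8, 2->1, 10->6, 14->7, 8->5, 4->2, 6->3
rank(y): 14->7, 16->8, 1->1, 5->5, 3->3, 2->2, 18->9, 11->6, 4->4
Step 2: d_i = R_x(i) - R_y(i); compute d_i^2.
  (9-7)^2=4, (4-8)^2=16, (8-1)^2=49, (1-5)^2=16, (6-3)^2=9, (7-2)^2=25, (5-9)^2=16, (2-6)^2=16, (3-4)^2=1
sum(d^2) = 152.
Step 3: rho = 1 - 6*152 / (9*(9^2 - 1)) = 1 - 912/720 = -0.266667.
Step 4: Under H0, t = rho * sqrt((n-2)/(1-rho^2)) = -0.7320 ~ t(7).
Step 5: Two-sided p-value from the t-distribution with 7 df = 0.487922.
Step 6: alpha = 0.1. fail to reject H0.

rho = -0.2667, p = 0.487922, fail to reject H0 at alpha = 0.1.


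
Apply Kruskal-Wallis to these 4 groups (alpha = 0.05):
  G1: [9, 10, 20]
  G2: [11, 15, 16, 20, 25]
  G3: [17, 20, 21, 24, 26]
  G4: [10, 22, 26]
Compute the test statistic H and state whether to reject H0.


Step 1: Combine all N = 16 observations and assign midranks.
sorted (value, group, rank): (9,G1,1), (10,G1,2.5), (10,G4,2.5), (11,G2,4), (15,G2,5), (16,G2,6), (17,G3,7), (20,G1,9), (20,G2,9), (20,G3,9), (21,G3,11), (22,G4,12), (24,G3,13), (25,G2,14), (26,G3,15.5), (26,G4,15.5)
Step 2: Sum ranks within each group.
R_1 = 12.5 (n_1 = 3)
R_2 = 38 (n_2 = 5)
R_3 = 55.5 (n_3 = 5)
R_4 = 30 (n_4 = 3)
Step 3: H = 12/(N(N+1)) * sum(R_i^2/n_i) - 3(N+1)
     = 12/(16*17) * (12.5^2/3 + 38^2/5 + 55.5^2/5 + 30^2/3) - 3*17
     = 0.044118 * 1256.93 - 51
     = 4.452941.
Step 4: Ties present; correction factor C = 1 - 36/(16^3 - 16) = 0.991176. Corrected H = 4.452941 / 0.991176 = 4.492582.
Step 5: Under H0, H ~ chi^2(3); p-value = 0.212953.
Step 6: alpha = 0.05. fail to reject H0.

H = 4.4926, df = 3, p = 0.212953, fail to reject H0.


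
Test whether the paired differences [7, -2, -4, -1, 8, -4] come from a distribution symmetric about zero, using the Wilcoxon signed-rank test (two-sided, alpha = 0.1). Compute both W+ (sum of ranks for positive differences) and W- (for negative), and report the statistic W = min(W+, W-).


Step 1: Drop any zero differences (none here) and take |d_i|.
|d| = [7, 2, 4, 1, 8, 4]
Step 2: Midrank |d_i| (ties get averaged ranks).
ranks: |7|->5, |2|->2, |4|->3.5, |1|->1, |8|->6, |4|->3.5
Step 3: Attach original signs; sum ranks with positive sign and with negative sign.
W+ = 5 + 6 = 11
W- = 2 + 3.5 + 1 + 3.5 = 10
(Check: W+ + W- = 21 should equal n(n+1)/2 = 21.)
Step 4: Test statistic W = min(W+, W-) = 10.
Step 5: Ties in |d|, so use the tie-corrected normal approximation.
        E[W] = n(n+1)/4 = 6*7/4 = 10.5.
        Tie groups: |d|=4 (t=2); sum(t^3 - t) = 6.
        Var[W] = n(n+1)(2n+1)/24 - sum(t^3-t)/48 = 546/24 - 6/48 = 22.625.
        z = (W - E[W]) / sqrt(Var[W]) = (10 - 10.5) / 4.7566 = -0.1051.
        Two-sided p = 2*Phi(z) = 0.916282.
Step 6: alpha = 0.1. fail to reject H0.

W+ = 11, W- = 10, W = min = 10, p = 0.916282, fail to reject H0.


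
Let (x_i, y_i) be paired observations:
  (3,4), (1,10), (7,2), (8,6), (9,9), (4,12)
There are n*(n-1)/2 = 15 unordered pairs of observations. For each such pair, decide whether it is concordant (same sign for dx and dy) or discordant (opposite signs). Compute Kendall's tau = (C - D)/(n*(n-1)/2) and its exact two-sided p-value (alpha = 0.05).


Step 1: Enumerate the 15 unordered pairs (i,j) with i<j and classify each by sign(x_j-x_i) * sign(y_j-y_i).
  (1,2):dx=-2,dy=+6->D; (1,3):dx=+4,dy=-2->D; (1,4):dx=+5,dy=+2->C; (1,5):dx=+6,dy=+5->C
  (1,6):dx=+1,dy=+8->C; (2,3):dx=+6,dy=-8->D; (2,4):dx=+7,dy=-4->D; (2,5):dx=+8,dy=-1->D
  (2,6):dx=+3,dy=+2->C; (3,4):dx=+1,dy=+4->C; (3,5):dx=+2,dy=+7->C; (3,6):dx=-3,dy=+10->D
  (4,5):dx=+1,dy=+3->C; (4,6):dx=-4,dy=+6->D; (5,6):dx=-5,dy=+3->D
Step 2: C = 7, D = 8, total pairs = 15.
Step 3: tau = (C - D)/(n(n-1)/2) = (7 - 8)/15 = -0.066667.
Step 4: Exact two-sided p-value (enumerate n! = 720 permutations of y under H0): p = 1.000000.
Step 5: alpha = 0.05. fail to reject H0.

tau_b = -0.0667 (C=7, D=8), p = 1.000000, fail to reject H0.


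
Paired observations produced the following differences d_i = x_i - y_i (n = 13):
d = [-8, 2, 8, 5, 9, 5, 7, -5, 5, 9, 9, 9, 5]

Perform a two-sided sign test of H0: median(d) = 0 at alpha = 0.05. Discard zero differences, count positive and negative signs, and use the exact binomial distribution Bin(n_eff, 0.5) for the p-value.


Step 1: Discard zero differences. Original n = 13; n_eff = number of nonzero differences = 13.
Nonzero differences (with sign): -8, +2, +8, +5, +9, +5, +7, -5, +5, +9, +9, +9, +5
Step 2: Count signs: positive = 11, negative = 2.
Step 3: Under H0: P(positive) = 0.5, so the number of positives S ~ Bin(13, 0.5).
Step 4: Two-sided exact p-value = sum of Bin(13,0.5) probabilities at or below the observed probability = 0.022461.
Step 5: alpha = 0.05. reject H0.

n_eff = 13, pos = 11, neg = 2, p = 0.022461, reject H0.


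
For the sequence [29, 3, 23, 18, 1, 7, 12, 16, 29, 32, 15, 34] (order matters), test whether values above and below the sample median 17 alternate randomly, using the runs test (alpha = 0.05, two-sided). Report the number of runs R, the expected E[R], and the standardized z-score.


Step 1: Compute median = 17; label A = above, B = below.
Labels in order: ABAABBBBAABA  (n_A = 6, n_B = 6)
Step 2: Count runs R = 7.
Step 3: Under H0 (random ordering), E[R] = 2*n_A*n_B/(n_A+n_B) + 1 = 2*6*6/12 + 1 = 7.0000.
        Var[R] = 2*n_A*n_B*(2*n_A*n_B - n_A - n_B) / ((n_A+n_B)^2 * (n_A+n_B-1)) = 4320/1584 = 2.7273.
        SD[R] = 1.6514.
Step 4: R = E[R], so z = 0 with no continuity correction.
Step 5: Two-sided p-value via normal approximation = 2*(1 - Phi(|z|)) = 1.000000.
Step 6: alpha = 0.05. fail to reject H0.

R = 7, z = 0.0000, p = 1.000000, fail to reject H0.


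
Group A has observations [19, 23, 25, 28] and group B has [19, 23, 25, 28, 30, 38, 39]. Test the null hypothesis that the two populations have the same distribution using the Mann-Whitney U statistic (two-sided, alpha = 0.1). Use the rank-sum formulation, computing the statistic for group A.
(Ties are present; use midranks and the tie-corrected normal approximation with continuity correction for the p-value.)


Step 1: Combine and sort all 11 observations; assign midranks.
sorted (value, group): (19,X), (19,Y), (23,X), (23,Y), (25,X), (25,Y), (28,X), (28,Y), (30,Y), (38,Y), (39,Y)
ranks: 19->1.5, 19->1.5, 23->3.5, 23->3.5, 25->5.5, 25->5.5, 28->7.5, 28->7.5, 30->9, 38->10, 39->11
Step 2: Rank sum for X: R1 = 1.5 + 3.5 + 5.5 + 7.5 = 18.
Step 3: U_X = R1 - n1(n1+1)/2 = 18 - 4*5/2 = 18 - 10 = 8.
       U_Y = n1*n2 - U_X = 28 - 8 = 20.
Step 4: Ties are present, so use the tie-corrected normal approximation (with continuity correction) for the p-value.
Step 5: p-value = 0.294186; compare to alpha = 0.1. fail to reject H0.

U_X = 8, p = 0.294186, fail to reject H0 at alpha = 0.1.


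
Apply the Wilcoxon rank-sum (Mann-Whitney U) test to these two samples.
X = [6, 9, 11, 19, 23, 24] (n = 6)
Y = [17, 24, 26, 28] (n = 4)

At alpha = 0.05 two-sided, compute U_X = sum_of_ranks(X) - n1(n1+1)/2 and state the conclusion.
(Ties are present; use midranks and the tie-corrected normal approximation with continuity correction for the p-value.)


Step 1: Combine and sort all 10 observations; assign midranks.
sorted (value, group): (6,X), (9,X), (11,X), (17,Y), (19,X), (23,X), (24,X), (24,Y), (26,Y), (28,Y)
ranks: 6->1, 9->2, 11->3, 17->4, 19->5, 23->6, 24->7.5, 24->7.5, 26->9, 28->10
Step 2: Rank sum for X: R1 = 1 + 2 + 3 + 5 + 6 + 7.5 = 24.5.
Step 3: U_X = R1 - n1(n1+1)/2 = 24.5 - 6*7/2 = 24.5 - 21 = 3.5.
       U_Y = n1*n2 - U_X = 24 - 3.5 = 20.5.
Step 4: Ties are present, so use the tie-corrected normal approximation (with continuity correction) for the p-value.
Step 5: p-value = 0.087118; compare to alpha = 0.05. fail to reject H0.

U_X = 3.5, p = 0.087118, fail to reject H0 at alpha = 0.05.


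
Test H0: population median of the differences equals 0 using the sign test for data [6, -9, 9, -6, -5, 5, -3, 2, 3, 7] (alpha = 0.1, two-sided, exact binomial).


Step 1: Discard zero differences. Original n = 10; n_eff = number of nonzero differences = 10.
Nonzero differences (with sign): +6, -9, +9, -6, -5, +5, -3, +2, +3, +7
Step 2: Count signs: positive = 6, negative = 4.
Step 3: Under H0: P(positive) = 0.5, so the number of positives S ~ Bin(10, 0.5).
Step 4: Two-sided exact p-value = sum of Bin(10,0.5) probabilities at or below the observed probability = 0.753906.
Step 5: alpha = 0.1. fail to reject H0.

n_eff = 10, pos = 6, neg = 4, p = 0.753906, fail to reject H0.


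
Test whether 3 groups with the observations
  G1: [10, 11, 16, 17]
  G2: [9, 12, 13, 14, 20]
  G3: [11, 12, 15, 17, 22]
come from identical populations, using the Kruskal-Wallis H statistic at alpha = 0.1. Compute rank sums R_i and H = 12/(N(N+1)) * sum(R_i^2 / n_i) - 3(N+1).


Step 1: Combine all N = 14 observations and assign midranks.
sorted (value, group, rank): (9,G2,1), (10,G1,2), (11,G1,3.5), (11,G3,3.5), (12,G2,5.5), (12,G3,5.5), (13,G2,7), (14,G2,8), (15,G3,9), (16,G1,10), (17,G1,11.5), (17,G3,11.5), (20,G2,13), (22,G3,14)
Step 2: Sum ranks within each group.
R_1 = 27 (n_1 = 4)
R_2 = 34.5 (n_2 = 5)
R_3 = 43.5 (n_3 = 5)
Step 3: H = 12/(N(N+1)) * sum(R_i^2/n_i) - 3(N+1)
     = 12/(14*15) * (27^2/4 + 34.5^2/5 + 43.5^2/5) - 3*15
     = 0.057143 * 798.75 - 45
     = 0.642857.
Step 4: Ties present; correction factor C = 1 - 18/(14^3 - 14) = 0.993407. Corrected H = 0.642857 / 0.993407 = 0.647124.
Step 5: Under H0, H ~ chi^2(2); p-value = 0.723567.
Step 6: alpha = 0.1. fail to reject H0.

H = 0.6471, df = 2, p = 0.723567, fail to reject H0.


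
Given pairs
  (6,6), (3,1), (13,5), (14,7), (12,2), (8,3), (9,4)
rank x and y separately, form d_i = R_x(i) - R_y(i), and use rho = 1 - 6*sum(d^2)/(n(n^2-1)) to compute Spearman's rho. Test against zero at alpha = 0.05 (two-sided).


Step 1: Rank x and y separately (midranks; no ties here).
rank(x): 6->2, 3->1, 13->6, 14->7, 12->5, 8->3, 9->4
rank(y): 6->6, 1->1, 5->5, 7->7, 2->2, 3->3, 4->4
Step 2: d_i = R_x(i) - R_y(i); compute d_i^2.
  (2-6)^2=16, (1-1)^2=0, (6-5)^2=1, (7-7)^2=0, (5-2)^2=9, (3-3)^2=0, (4-4)^2=0
sum(d^2) = 26.
Step 3: rho = 1 - 6*26 / (7*(7^2 - 1)) = 1 - 156/336 = 0.535714.
Step 4: Under H0, t = rho * sqrt((n-2)/(1-rho^2)) = 1.4186 ~ t(5).
Step 5: Two-sided p-value from the t-distribution with 5 df = 0.215217.
Step 6: alpha = 0.05. fail to reject H0.

rho = 0.5357, p = 0.215217, fail to reject H0 at alpha = 0.05.


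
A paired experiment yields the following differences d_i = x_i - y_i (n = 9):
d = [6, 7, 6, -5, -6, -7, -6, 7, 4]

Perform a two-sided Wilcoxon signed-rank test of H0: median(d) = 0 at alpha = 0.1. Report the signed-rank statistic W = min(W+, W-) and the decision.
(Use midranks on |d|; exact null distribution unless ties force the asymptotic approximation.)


Step 1: Drop any zero differences (none here) and take |d_i|.
|d| = [6, 7, 6, 5, 6, 7, 6, 7, 4]
Step 2: Midrank |d_i| (ties get averaged ranks).
ranks: |6|->4.5, |7|->8, |6|->4.5, |5|->2, |6|->4.5, |7|->8, |6|->4.5, |7|->8, |4|->1
Step 3: Attach original signs; sum ranks with positive sign and with negative sign.
W+ = 4.5 + 8 + 4.5 + 8 + 1 = 26
W- = 2 + 4.5 + 8 + 4.5 = 19
(Check: W+ + W- = 45 should equal n(n+1)/2 = 45.)
Step 4: Test statistic W = min(W+, W-) = 19.
Step 5: Ties in |d|, so use the tie-corrected normal approximation.
        E[W] = n(n+1)/4 = 9*10/4 = 22.5.
        Tie groups: |d|=6 (t=4), |d|=7 (t=3); sum(t^3 - t) = 84.
        Var[W] = n(n+1)(2n+1)/24 - sum(t^3-t)/48 = 1710/24 - 84/48 = 69.5.
        z = (W - E[W]) / sqrt(Var[W]) = (19 - 22.5) / 8.3367 = -0.4198.
        Two-sided p = 2*Phi(z) = 0.674608.
Step 6: alpha = 0.1. fail to reject H0.

W+ = 26, W- = 19, W = min = 19, p = 0.674608, fail to reject H0.


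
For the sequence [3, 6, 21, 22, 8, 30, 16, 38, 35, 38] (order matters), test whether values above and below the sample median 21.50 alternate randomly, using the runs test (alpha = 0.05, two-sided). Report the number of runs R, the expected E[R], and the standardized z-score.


Step 1: Compute median = 21.50; label A = above, B = below.
Labels in order: BBBABABAAA  (n_A = 5, n_B = 5)
Step 2: Count runs R = 6.
Step 3: Under H0 (random ordering), E[R] = 2*n_A*n_B/(n_A+n_B) + 1 = 2*5*5/10 + 1 = 6.0000.
        Var[R] = 2*n_A*n_B*(2*n_A*n_B - n_A - n_B) / ((n_A+n_B)^2 * (n_A+n_B-1)) = 2000/900 = 2.2222.
        SD[R] = 1.4907.
Step 4: R = E[R], so z = 0 with no continuity correction.
Step 5: Two-sided p-value via normal approximation = 2*(1 - Phi(|z|)) = 1.000000.
Step 6: alpha = 0.05. fail to reject H0.

R = 6, z = 0.0000, p = 1.000000, fail to reject H0.


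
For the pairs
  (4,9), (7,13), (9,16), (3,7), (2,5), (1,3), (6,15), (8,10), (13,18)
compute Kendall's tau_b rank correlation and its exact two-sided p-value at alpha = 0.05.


Step 1: Enumerate the 36 unordered pairs (i,j) with i<j and classify each by sign(x_j-x_i) * sign(y_j-y_i).
  (1,2):dx=+3,dy=+4->C; (1,3):dx=+5,dy=+7->C; (1,4):dx=-1,dy=-2->C; (1,5):dx=-2,dy=-4->C
  (1,6):dx=-3,dy=-6->C; (1,7):dx=+2,dy=+6->C; (1,8):dx=+4,dy=+1->C; (1,9):dx=+9,dy=+9->C
  (2,3):dx=+2,dy=+3->C; (2,4):dx=-4,dy=-6->C; (2,5):dx=-5,dy=-8->C; (2,6):dx=-6,dy=-10->C
  (2,7):dx=-1,dy=+2->D; (2,8):dx=+1,dy=-3->D; (2,9):dx=+6,dy=+5->C; (3,4):dx=-6,dy=-9->C
  (3,5):dx=-7,dy=-11->C; (3,6):dx=-8,dy=-13->C; (3,7):dx=-3,dy=-1->C; (3,8):dx=-1,dy=-6->C
  (3,9):dx=+4,dy=+2->C; (4,5):dx=-1,dy=-2->C; (4,6):dx=-2,dy=-4->C; (4,7):dx=+3,dy=+8->C
  (4,8):dx=+5,dy=+3->C; (4,9):dx=+10,dy=+11->C; (5,6):dx=-1,dy=-2->C; (5,7):dx=+4,dy=+10->C
  (5,8):dx=+6,dy=+5->C; (5,9):dx=+11,dy=+13->C; (6,7):dx=+5,dy=+12->C; (6,8):dx=+7,dy=+7->C
  (6,9):dx=+12,dy=+15->C; (7,8):dx=+2,dy=-5->D; (7,9):dx=+7,dy=+3->C; (8,9):dx=+5,dy=+8->C
Step 2: C = 33, D = 3, total pairs = 36.
Step 3: tau = (C - D)/(n(n-1)/2) = (33 - 3)/36 = 0.833333.
Step 4: Exact two-sided p-value (enumerate n! = 362880 permutations of y under H0): p = 0.000854.
Step 5: alpha = 0.05. reject H0.

tau_b = 0.8333 (C=33, D=3), p = 0.000854, reject H0.


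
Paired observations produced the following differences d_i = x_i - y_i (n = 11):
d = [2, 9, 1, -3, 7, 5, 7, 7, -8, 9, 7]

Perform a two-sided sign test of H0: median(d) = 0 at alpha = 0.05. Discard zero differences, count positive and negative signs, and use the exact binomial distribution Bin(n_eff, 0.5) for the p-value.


Step 1: Discard zero differences. Original n = 11; n_eff = number of nonzero differences = 11.
Nonzero differences (with sign): +2, +9, +1, -3, +7, +5, +7, +7, -8, +9, +7
Step 2: Count signs: positive = 9, negative = 2.
Step 3: Under H0: P(positive) = 0.5, so the number of positives S ~ Bin(11, 0.5).
Step 4: Two-sided exact p-value = sum of Bin(11,0.5) probabilities at or below the observed probability = 0.065430.
Step 5: alpha = 0.05. fail to reject H0.

n_eff = 11, pos = 9, neg = 2, p = 0.065430, fail to reject H0.


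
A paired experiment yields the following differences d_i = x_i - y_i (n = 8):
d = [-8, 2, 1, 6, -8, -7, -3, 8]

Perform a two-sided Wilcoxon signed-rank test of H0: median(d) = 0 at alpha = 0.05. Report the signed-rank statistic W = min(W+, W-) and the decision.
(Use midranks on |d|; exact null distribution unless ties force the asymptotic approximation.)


Step 1: Drop any zero differences (none here) and take |d_i|.
|d| = [8, 2, 1, 6, 8, 7, 3, 8]
Step 2: Midrank |d_i| (ties get averaged ranks).
ranks: |8|->7, |2|->2, |1|->1, |6|->4, |8|->7, |7|->5, |3|->3, |8|->7
Step 3: Attach original signs; sum ranks with positive sign and with negative sign.
W+ = 2 + 1 + 4 + 7 = 14
W- = 7 + 7 + 5 + 3 = 22
(Check: W+ + W- = 36 should equal n(n+1)/2 = 36.)
Step 4: Test statistic W = min(W+, W-) = 14.
Step 5: Ties in |d|, so use the tie-corrected normal approximation.
        E[W] = n(n+1)/4 = 8*9/4 = 18.
        Tie groups: |d|=8 (t=3); sum(t^3 - t) = 24.
        Var[W] = n(n+1)(2n+1)/24 - sum(t^3-t)/48 = 1224/24 - 24/48 = 50.5.
        z = (W - E[W]) / sqrt(Var[W]) = (14 - 18) / 7.1063 = -0.5629.
        Two-sided p = 2*Phi(z) = 0.573518.
Step 6: alpha = 0.05. fail to reject H0.

W+ = 14, W- = 22, W = min = 14, p = 0.573518, fail to reject H0.


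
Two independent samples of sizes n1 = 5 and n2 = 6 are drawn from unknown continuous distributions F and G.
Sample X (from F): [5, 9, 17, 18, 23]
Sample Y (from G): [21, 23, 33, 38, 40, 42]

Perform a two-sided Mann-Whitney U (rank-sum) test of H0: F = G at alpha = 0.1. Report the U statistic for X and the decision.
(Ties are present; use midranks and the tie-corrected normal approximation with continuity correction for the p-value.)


Step 1: Combine and sort all 11 observations; assign midranks.
sorted (value, group): (5,X), (9,X), (17,X), (18,X), (21,Y), (23,X), (23,Y), (33,Y), (38,Y), (40,Y), (42,Y)
ranks: 5->1, 9->2, 17->3, 18->4, 21->5, 23->6.5, 23->6.5, 33->8, 38->9, 40->10, 42->11
Step 2: Rank sum for X: R1 = 1 + 2 + 3 + 4 + 6.5 = 16.5.
Step 3: U_X = R1 - n1(n1+1)/2 = 16.5 - 5*6/2 = 16.5 - 15 = 1.5.
       U_Y = n1*n2 - U_X = 30 - 1.5 = 28.5.
Step 4: Ties are present, so use the tie-corrected normal approximation (with continuity correction) for the p-value.
Step 5: p-value = 0.017365; compare to alpha = 0.1. reject H0.

U_X = 1.5, p = 0.017365, reject H0 at alpha = 0.1.


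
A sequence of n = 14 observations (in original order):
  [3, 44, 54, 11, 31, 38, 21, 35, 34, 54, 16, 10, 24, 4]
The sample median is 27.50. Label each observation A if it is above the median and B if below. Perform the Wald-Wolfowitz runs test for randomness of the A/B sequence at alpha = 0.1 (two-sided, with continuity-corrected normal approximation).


Step 1: Compute median = 27.50; label A = above, B = below.
Labels in order: BAABAABAAABBBB  (n_A = 7, n_B = 7)
Step 2: Count runs R = 7.
Step 3: Under H0 (random ordering), E[R] = 2*n_A*n_B/(n_A+n_B) + 1 = 2*7*7/14 + 1 = 8.0000.
        Var[R] = 2*n_A*n_B*(2*n_A*n_B - n_A - n_B) / ((n_A+n_B)^2 * (n_A+n_B-1)) = 8232/2548 = 3.2308.
        SD[R] = 1.7974.
Step 4: Continuity-corrected z = (R + 0.5 - E[R]) / SD[R] = (7 + 0.5 - 8.0000) / 1.7974 = -0.2782.
Step 5: Two-sided p-value via normal approximation = 2*(1 - Phi(|z|)) = 0.780879.
Step 6: alpha = 0.1. fail to reject H0.

R = 7, z = -0.2782, p = 0.780879, fail to reject H0.


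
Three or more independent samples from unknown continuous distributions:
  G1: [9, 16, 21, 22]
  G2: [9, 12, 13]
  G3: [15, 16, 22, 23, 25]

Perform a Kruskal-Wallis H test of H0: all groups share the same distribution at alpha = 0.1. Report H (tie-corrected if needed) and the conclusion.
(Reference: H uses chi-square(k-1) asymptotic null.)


Step 1: Combine all N = 12 observations and assign midranks.
sorted (value, group, rank): (9,G1,1.5), (9,G2,1.5), (12,G2,3), (13,G2,4), (15,G3,5), (16,G1,6.5), (16,G3,6.5), (21,G1,8), (22,G1,9.5), (22,G3,9.5), (23,G3,11), (25,G3,12)
Step 2: Sum ranks within each group.
R_1 = 25.5 (n_1 = 4)
R_2 = 8.5 (n_2 = 3)
R_3 = 44 (n_3 = 5)
Step 3: H = 12/(N(N+1)) * sum(R_i^2/n_i) - 3(N+1)
     = 12/(12*13) * (25.5^2/4 + 8.5^2/3 + 44^2/5) - 3*13
     = 0.076923 * 573.846 - 39
     = 5.141987.
Step 4: Ties present; correction factor C = 1 - 18/(12^3 - 12) = 0.989510. Corrected H = 5.141987 / 0.989510 = 5.196496.
Step 5: Under H0, H ~ chi^2(2); p-value = 0.074404.
Step 6: alpha = 0.1. reject H0.

H = 5.1965, df = 2, p = 0.074404, reject H0.


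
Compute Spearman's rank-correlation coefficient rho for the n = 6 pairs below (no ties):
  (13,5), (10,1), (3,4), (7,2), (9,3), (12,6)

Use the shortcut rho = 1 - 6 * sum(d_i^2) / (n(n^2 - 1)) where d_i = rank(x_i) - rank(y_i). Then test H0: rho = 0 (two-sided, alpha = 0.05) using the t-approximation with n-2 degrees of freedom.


Step 1: Rank x and y separately (midranks; no ties here).
rank(x): 13->6, 10->4, 3->1, 7->2, 9->3, 12->5
rank(y): 5->5, 1->1, 4->4, 2->2, 3->3, 6->6
Step 2: d_i = R_x(i) - R_y(i); compute d_i^2.
  (6-5)^2=1, (4-1)^2=9, (1-4)^2=9, (2-2)^2=0, (3-3)^2=0, (5-6)^2=1
sum(d^2) = 20.
Step 3: rho = 1 - 6*20 / (6*(6^2 - 1)) = 1 - 120/210 = 0.428571.
Step 4: Under H0, t = rho * sqrt((n-2)/(1-rho^2)) = 0.9487 ~ t(4).
Step 5: Two-sided p-value from the t-distribution with 4 df = 0.396501.
Step 6: alpha = 0.05. fail to reject H0.

rho = 0.4286, p = 0.396501, fail to reject H0 at alpha = 0.05.
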